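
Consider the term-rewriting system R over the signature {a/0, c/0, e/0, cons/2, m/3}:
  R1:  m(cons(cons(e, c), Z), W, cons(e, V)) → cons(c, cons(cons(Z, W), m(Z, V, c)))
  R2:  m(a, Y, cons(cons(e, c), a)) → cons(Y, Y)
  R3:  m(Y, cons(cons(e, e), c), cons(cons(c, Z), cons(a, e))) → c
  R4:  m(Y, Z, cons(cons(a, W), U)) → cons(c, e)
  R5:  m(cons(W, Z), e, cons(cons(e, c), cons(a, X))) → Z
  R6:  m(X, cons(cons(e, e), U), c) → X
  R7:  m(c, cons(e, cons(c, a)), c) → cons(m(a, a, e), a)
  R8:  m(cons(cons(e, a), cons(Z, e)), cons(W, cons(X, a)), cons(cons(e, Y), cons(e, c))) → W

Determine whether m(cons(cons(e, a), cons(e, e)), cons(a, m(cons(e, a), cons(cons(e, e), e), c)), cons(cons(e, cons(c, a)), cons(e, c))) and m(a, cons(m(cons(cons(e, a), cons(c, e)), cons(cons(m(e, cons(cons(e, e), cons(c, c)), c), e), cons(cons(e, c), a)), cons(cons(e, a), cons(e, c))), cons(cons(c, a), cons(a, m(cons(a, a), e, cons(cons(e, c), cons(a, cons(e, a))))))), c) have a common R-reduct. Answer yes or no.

yes — NF(t₁) = a, NF(t₂) = a

Reduce t₁ = m(cons(cons(e, a), cons(e, e)), cons(a, m(cons(e, a), cons(cons(e, e), e), c)), cons(cons(e, cons(c, a)), cons(e, c))):
1. m(cons(cons(e, a), cons(e, e)), cons(a, m(cons(e, a), cons(cons(e, e), e), c)), cons(cons(e, cons(c, a)), cons(e, c)))  →  m(cons(cons(e, a), cons(e, e)), cons(a, cons(e, a)), cons(cons(e, cons(c, a)), cons(e, c)))   [R6 at 2.2]
2. m(cons(cons(e, a), cons(e, e)), cons(a, cons(e, a)), cons(cons(e, cons(c, a)), cons(e, c)))  →  a   [R8 at ε]

Reduce t₂ = m(a, cons(m(cons(cons(e, a), cons(c, e)), cons(cons(m(e, cons(cons(e, e), cons(c, c)), c), e), cons(cons(e, c), a)), cons(cons(e, a), cons(e, c))), cons(cons(c, a), cons(a, m(cons(a, a), e, cons(cons(e, c), cons(a, cons(e, a))))))), c):
1. m(a, cons(m(cons(cons(e, a), cons(c, e)), cons(cons(m(e, cons(cons(e, e), cons(c, c)), c), e), cons(cons(e, c), a)), cons(cons(e, a), cons(e, c))), cons(cons(c, a), cons(a, m(cons(a, a), e, cons(cons(e, c), cons(a, cons(e, a))))))), c)  →  m(a, cons(cons(m(e, cons(cons(e, e), cons(c, c)), c), e), cons(cons(c, a), cons(a, m(cons(a, a), e, cons(cons(e, c), cons(a, cons(e, a))))))), c)   [R8 at 2.1]
2. m(a, cons(cons(m(e, cons(cons(e, e), cons(c, c)), c), e), cons(cons(c, a), cons(a, m(cons(a, a), e, cons(cons(e, c), cons(a, cons(e, a))))))), c)  →  m(a, cons(cons(e, e), cons(cons(c, a), cons(a, m(cons(a, a), e, cons(cons(e, c), cons(a, cons(e, a))))))), c)   [R6 at 2.1.1]
3. m(a, cons(cons(e, e), cons(cons(c, a), cons(a, m(cons(a, a), e, cons(cons(e, c), cons(a, cons(e, a))))))), c)  →  a   [R6 at ε]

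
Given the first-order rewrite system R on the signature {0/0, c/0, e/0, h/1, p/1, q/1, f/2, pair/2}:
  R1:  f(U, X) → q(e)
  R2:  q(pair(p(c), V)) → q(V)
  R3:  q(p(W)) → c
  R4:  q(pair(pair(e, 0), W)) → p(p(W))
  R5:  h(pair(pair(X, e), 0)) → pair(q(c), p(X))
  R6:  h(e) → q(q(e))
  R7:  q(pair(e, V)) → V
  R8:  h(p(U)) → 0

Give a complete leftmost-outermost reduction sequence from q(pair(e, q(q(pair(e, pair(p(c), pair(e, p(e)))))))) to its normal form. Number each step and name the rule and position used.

p(e)

1. q(pair(e, q(q(pair(e, pair(p(c), pair(e, p(e))))))))  →  q(q(pair(e, pair(p(c), pair(e, p(e))))))   [R7 at ε]
2. q(q(pair(e, pair(p(c), pair(e, p(e))))))  →  q(pair(p(c), pair(e, p(e))))   [R7 at 1]
3. q(pair(p(c), pair(e, p(e))))  →  q(pair(e, p(e)))   [R2 at ε]
4. q(pair(e, p(e)))  →  p(e)   [R7 at ε]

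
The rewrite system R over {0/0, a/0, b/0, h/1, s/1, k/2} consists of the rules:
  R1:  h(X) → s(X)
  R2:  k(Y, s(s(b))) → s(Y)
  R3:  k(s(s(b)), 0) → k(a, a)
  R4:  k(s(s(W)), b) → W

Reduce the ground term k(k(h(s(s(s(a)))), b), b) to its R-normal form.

1. k(k(h(s(s(s(a)))), b), b)  →  k(k(s(s(s(s(a)))), b), b)   [R1 at 1.1]
2. k(k(s(s(s(s(a)))), b), b)  →  k(s(s(a)), b)   [R4 at 1]
3. k(s(s(a)), b)  →  a   [R4 at ε]

a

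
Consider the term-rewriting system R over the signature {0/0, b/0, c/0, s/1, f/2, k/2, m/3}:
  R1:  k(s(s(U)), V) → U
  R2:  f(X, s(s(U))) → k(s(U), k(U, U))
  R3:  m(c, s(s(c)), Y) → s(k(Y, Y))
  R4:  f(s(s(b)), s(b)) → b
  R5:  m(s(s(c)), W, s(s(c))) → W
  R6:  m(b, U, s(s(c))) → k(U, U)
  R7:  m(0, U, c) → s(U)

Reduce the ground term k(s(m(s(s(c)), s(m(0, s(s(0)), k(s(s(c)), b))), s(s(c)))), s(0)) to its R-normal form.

1. k(s(m(s(s(c)), s(m(0, s(s(0)), k(s(s(c)), b))), s(s(c)))), s(0))  →  k(s(s(m(0, s(s(0)), k(s(s(c)), b)))), s(0))   [R5 at 1.1]
2. k(s(s(m(0, s(s(0)), k(s(s(c)), b)))), s(0))  →  m(0, s(s(0)), k(s(s(c)), b))   [R1 at ε]
3. m(0, s(s(0)), k(s(s(c)), b))  →  m(0, s(s(0)), c)   [R1 at 3]
4. m(0, s(s(0)), c)  →  s(s(s(0)))   [R7 at ε]

s(s(s(0)))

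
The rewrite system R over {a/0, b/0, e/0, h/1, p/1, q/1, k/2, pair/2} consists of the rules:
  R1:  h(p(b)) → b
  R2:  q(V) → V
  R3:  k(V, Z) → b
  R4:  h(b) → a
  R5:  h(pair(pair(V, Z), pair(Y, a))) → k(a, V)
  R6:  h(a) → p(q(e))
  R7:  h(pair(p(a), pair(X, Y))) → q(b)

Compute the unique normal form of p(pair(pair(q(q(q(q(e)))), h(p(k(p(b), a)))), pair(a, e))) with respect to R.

1. p(pair(pair(q(q(q(q(e)))), h(p(k(p(b), a)))), pair(a, e)))  →  p(pair(pair(q(q(q(e))), h(p(k(p(b), a)))), pair(a, e)))   [R2 at 1.1.1]
2. p(pair(pair(q(q(q(e))), h(p(k(p(b), a)))), pair(a, e)))  →  p(pair(pair(q(q(e)), h(p(k(p(b), a)))), pair(a, e)))   [R2 at 1.1.1]
3. p(pair(pair(q(q(e)), h(p(k(p(b), a)))), pair(a, e)))  →  p(pair(pair(q(e), h(p(k(p(b), a)))), pair(a, e)))   [R2 at 1.1.1]
4. p(pair(pair(q(e), h(p(k(p(b), a)))), pair(a, e)))  →  p(pair(pair(e, h(p(k(p(b), a)))), pair(a, e)))   [R2 at 1.1.1]
5. p(pair(pair(e, h(p(k(p(b), a)))), pair(a, e)))  →  p(pair(pair(e, h(p(b))), pair(a, e)))   [R3 at 1.1.2.1.1]
6. p(pair(pair(e, h(p(b))), pair(a, e)))  →  p(pair(pair(e, b), pair(a, e)))   [R1 at 1.1.2]

p(pair(pair(e, b), pair(a, e)))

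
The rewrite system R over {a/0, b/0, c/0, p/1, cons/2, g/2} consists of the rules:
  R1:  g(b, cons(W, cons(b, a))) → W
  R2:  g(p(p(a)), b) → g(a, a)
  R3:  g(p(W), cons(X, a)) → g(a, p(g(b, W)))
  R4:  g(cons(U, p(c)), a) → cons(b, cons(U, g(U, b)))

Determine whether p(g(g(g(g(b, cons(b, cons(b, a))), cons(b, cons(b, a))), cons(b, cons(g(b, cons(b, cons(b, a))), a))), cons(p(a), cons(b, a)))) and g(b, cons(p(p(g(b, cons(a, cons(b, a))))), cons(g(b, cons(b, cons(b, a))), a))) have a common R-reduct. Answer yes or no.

yes — NF(t₁) = p(p(a)), NF(t₂) = p(p(a))

Reduce t₁ = p(g(g(g(g(b, cons(b, cons(b, a))), cons(b, cons(b, a))), cons(b, cons(g(b, cons(b, cons(b, a))), a))), cons(p(a), cons(b, a)))):
1. p(g(g(g(g(b, cons(b, cons(b, a))), cons(b, cons(b, a))), cons(b, cons(g(b, cons(b, cons(b, a))), a))), cons(p(a), cons(b, a))))  →  p(g(g(g(b, cons(b, cons(b, a))), cons(b, cons(g(b, cons(b, cons(b, a))), a))), cons(p(a), cons(b, a))))   [R1 at 1.1.1.1]
2. p(g(g(g(b, cons(b, cons(b, a))), cons(b, cons(g(b, cons(b, cons(b, a))), a))), cons(p(a), cons(b, a))))  →  p(g(g(b, cons(b, cons(g(b, cons(b, cons(b, a))), a))), cons(p(a), cons(b, a))))   [R1 at 1.1.1]
3. p(g(g(b, cons(b, cons(g(b, cons(b, cons(b, a))), a))), cons(p(a), cons(b, a))))  →  p(g(g(b, cons(b, cons(b, a))), cons(p(a), cons(b, a))))   [R1 at 1.1.2.2.1]
4. p(g(g(b, cons(b, cons(b, a))), cons(p(a), cons(b, a))))  →  p(g(b, cons(p(a), cons(b, a))))   [R1 at 1.1]
5. p(g(b, cons(p(a), cons(b, a))))  →  p(p(a))   [R1 at 1]

Reduce t₂ = g(b, cons(p(p(g(b, cons(a, cons(b, a))))), cons(g(b, cons(b, cons(b, a))), a))):
1. g(b, cons(p(p(g(b, cons(a, cons(b, a))))), cons(g(b, cons(b, cons(b, a))), a)))  →  g(b, cons(p(p(a)), cons(g(b, cons(b, cons(b, a))), a)))   [R1 at 2.1.1.1]
2. g(b, cons(p(p(a)), cons(g(b, cons(b, cons(b, a))), a)))  →  g(b, cons(p(p(a)), cons(b, a)))   [R1 at 2.2.1]
3. g(b, cons(p(p(a)), cons(b, a)))  →  p(p(a))   [R1 at ε]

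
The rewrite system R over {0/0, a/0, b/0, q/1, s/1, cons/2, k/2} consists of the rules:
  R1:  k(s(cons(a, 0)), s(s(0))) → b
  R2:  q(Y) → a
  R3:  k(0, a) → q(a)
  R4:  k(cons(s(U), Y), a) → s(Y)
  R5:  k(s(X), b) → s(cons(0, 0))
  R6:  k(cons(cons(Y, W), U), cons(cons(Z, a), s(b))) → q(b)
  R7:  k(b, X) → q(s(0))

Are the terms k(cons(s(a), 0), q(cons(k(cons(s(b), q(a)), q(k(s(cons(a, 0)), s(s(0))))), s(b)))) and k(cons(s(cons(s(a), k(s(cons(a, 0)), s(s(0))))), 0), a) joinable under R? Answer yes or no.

Reduce t₁ = k(cons(s(a), 0), q(cons(k(cons(s(b), q(a)), q(k(s(cons(a, 0)), s(s(0))))), s(b)))):
1. k(cons(s(a), 0), q(cons(k(cons(s(b), q(a)), q(k(s(cons(a, 0)), s(s(0))))), s(b))))  →  k(cons(s(a), 0), a)   [R2 at 2]
2. k(cons(s(a), 0), a)  →  s(0)   [R4 at ε]

Reduce t₂ = k(cons(s(cons(s(a), k(s(cons(a, 0)), s(s(0))))), 0), a):
1. k(cons(s(cons(s(a), k(s(cons(a, 0)), s(s(0))))), 0), a)  →  s(0)   [R4 at ε]

yes — NF(t₁) = s(0), NF(t₂) = s(0)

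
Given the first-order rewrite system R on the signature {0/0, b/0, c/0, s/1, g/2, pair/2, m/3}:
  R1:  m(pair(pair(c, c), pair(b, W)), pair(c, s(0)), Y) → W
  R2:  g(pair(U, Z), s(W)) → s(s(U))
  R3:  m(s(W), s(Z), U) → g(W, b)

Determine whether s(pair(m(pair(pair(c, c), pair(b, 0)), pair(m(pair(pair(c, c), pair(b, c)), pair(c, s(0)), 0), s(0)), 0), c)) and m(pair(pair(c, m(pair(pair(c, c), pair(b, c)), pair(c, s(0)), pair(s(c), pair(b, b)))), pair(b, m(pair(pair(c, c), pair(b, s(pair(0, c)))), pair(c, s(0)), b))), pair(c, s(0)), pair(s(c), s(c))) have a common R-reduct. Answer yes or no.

yes — NF(t₁) = s(pair(0, c)), NF(t₂) = s(pair(0, c))

Reduce t₁ = s(pair(m(pair(pair(c, c), pair(b, 0)), pair(m(pair(pair(c, c), pair(b, c)), pair(c, s(0)), 0), s(0)), 0), c)):
1. s(pair(m(pair(pair(c, c), pair(b, 0)), pair(m(pair(pair(c, c), pair(b, c)), pair(c, s(0)), 0), s(0)), 0), c))  →  s(pair(m(pair(pair(c, c), pair(b, 0)), pair(c, s(0)), 0), c))   [R1 at 1.1.2.1]
2. s(pair(m(pair(pair(c, c), pair(b, 0)), pair(c, s(0)), 0), c))  →  s(pair(0, c))   [R1 at 1.1]

Reduce t₂ = m(pair(pair(c, m(pair(pair(c, c), pair(b, c)), pair(c, s(0)), pair(s(c), pair(b, b)))), pair(b, m(pair(pair(c, c), pair(b, s(pair(0, c)))), pair(c, s(0)), b))), pair(c, s(0)), pair(s(c), s(c))):
1. m(pair(pair(c, m(pair(pair(c, c), pair(b, c)), pair(c, s(0)), pair(s(c), pair(b, b)))), pair(b, m(pair(pair(c, c), pair(b, s(pair(0, c)))), pair(c, s(0)), b))), pair(c, s(0)), pair(s(c), s(c)))  →  m(pair(pair(c, c), pair(b, m(pair(pair(c, c), pair(b, s(pair(0, c)))), pair(c, s(0)), b))), pair(c, s(0)), pair(s(c), s(c)))   [R1 at 1.1.2]
2. m(pair(pair(c, c), pair(b, m(pair(pair(c, c), pair(b, s(pair(0, c)))), pair(c, s(0)), b))), pair(c, s(0)), pair(s(c), s(c)))  →  m(pair(pair(c, c), pair(b, s(pair(0, c)))), pair(c, s(0)), b)   [R1 at ε]
3. m(pair(pair(c, c), pair(b, s(pair(0, c)))), pair(c, s(0)), b)  →  s(pair(0, c))   [R1 at ε]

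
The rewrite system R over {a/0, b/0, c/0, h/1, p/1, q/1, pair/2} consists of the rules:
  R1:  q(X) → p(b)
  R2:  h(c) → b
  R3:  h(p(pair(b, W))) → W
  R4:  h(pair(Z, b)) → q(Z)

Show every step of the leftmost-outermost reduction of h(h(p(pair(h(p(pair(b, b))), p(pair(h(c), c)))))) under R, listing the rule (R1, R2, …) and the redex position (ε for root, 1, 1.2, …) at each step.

c

1. h(h(p(pair(h(p(pair(b, b))), p(pair(h(c), c))))))  →  h(h(p(pair(b, p(pair(h(c), c))))))   [R3 at 1.1.1.1]
2. h(h(p(pair(b, p(pair(h(c), c))))))  →  h(p(pair(h(c), c)))   [R3 at 1]
3. h(p(pair(h(c), c)))  →  h(p(pair(b, c)))   [R2 at 1.1.1]
4. h(p(pair(b, c)))  →  c   [R3 at ε]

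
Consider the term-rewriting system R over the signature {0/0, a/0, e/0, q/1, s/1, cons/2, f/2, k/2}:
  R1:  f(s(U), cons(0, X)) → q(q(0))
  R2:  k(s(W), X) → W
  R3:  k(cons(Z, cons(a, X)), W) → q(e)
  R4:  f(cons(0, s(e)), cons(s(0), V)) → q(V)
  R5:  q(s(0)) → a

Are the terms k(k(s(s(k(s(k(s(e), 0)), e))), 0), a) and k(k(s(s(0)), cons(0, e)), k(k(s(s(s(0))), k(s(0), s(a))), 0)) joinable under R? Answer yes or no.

Reduce t₁ = k(k(s(s(k(s(k(s(e), 0)), e))), 0), a):
1. k(k(s(s(k(s(k(s(e), 0)), e))), 0), a)  →  k(s(k(s(k(s(e), 0)), e)), a)   [R2 at 1]
2. k(s(k(s(k(s(e), 0)), e)), a)  →  k(s(k(s(e), 0)), e)   [R2 at ε]
3. k(s(k(s(e), 0)), e)  →  k(s(e), 0)   [R2 at ε]
4. k(s(e), 0)  →  e   [R2 at ε]

Reduce t₂ = k(k(s(s(0)), cons(0, e)), k(k(s(s(s(0))), k(s(0), s(a))), 0)):
1. k(k(s(s(0)), cons(0, e)), k(k(s(s(s(0))), k(s(0), s(a))), 0))  →  k(s(0), k(k(s(s(s(0))), k(s(0), s(a))), 0))   [R2 at 1]
2. k(s(0), k(k(s(s(s(0))), k(s(0), s(a))), 0))  →  0   [R2 at ε]

no — NF(t₁) = e, NF(t₂) = 0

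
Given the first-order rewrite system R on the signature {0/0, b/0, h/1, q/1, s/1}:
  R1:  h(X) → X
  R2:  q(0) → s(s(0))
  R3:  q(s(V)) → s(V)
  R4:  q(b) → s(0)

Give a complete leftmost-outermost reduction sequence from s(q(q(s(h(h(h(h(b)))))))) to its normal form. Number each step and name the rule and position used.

s(s(b))

1. s(q(q(s(h(h(h(h(b))))))))  →  s(q(s(h(h(h(h(b)))))))   [R3 at 1.1]
2. s(q(s(h(h(h(h(b)))))))  →  s(s(h(h(h(h(b))))))   [R3 at 1]
3. s(s(h(h(h(h(b))))))  →  s(s(h(h(h(b)))))   [R1 at 1.1]
4. s(s(h(h(h(b)))))  →  s(s(h(h(b))))   [R1 at 1.1]
5. s(s(h(h(b))))  →  s(s(h(b)))   [R1 at 1.1]
6. s(s(h(b)))  →  s(s(b))   [R1 at 1.1]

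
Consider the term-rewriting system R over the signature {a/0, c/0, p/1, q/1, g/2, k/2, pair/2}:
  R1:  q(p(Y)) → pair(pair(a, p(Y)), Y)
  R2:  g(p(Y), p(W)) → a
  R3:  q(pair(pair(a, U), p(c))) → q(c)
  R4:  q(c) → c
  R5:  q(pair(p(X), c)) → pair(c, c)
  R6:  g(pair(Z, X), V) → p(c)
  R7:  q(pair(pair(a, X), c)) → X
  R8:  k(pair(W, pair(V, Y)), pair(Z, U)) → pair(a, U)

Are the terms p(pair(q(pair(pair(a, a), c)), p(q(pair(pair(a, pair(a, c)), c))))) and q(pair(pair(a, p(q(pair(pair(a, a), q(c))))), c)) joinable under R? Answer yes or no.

no — NF(t₁) = p(pair(a, p(pair(a, c)))), NF(t₂) = p(a)

Reduce t₁ = p(pair(q(pair(pair(a, a), c)), p(q(pair(pair(a, pair(a, c)), c))))):
1. p(pair(q(pair(pair(a, a), c)), p(q(pair(pair(a, pair(a, c)), c)))))  →  p(pair(a, p(q(pair(pair(a, pair(a, c)), c)))))   [R7 at 1.1]
2. p(pair(a, p(q(pair(pair(a, pair(a, c)), c)))))  →  p(pair(a, p(pair(a, c))))   [R7 at 1.2.1]

Reduce t₂ = q(pair(pair(a, p(q(pair(pair(a, a), q(c))))), c)):
1. q(pair(pair(a, p(q(pair(pair(a, a), q(c))))), c))  →  p(q(pair(pair(a, a), q(c))))   [R7 at ε]
2. p(q(pair(pair(a, a), q(c))))  →  p(q(pair(pair(a, a), c)))   [R4 at 1.1.2]
3. p(q(pair(pair(a, a), c)))  →  p(a)   [R7 at 1]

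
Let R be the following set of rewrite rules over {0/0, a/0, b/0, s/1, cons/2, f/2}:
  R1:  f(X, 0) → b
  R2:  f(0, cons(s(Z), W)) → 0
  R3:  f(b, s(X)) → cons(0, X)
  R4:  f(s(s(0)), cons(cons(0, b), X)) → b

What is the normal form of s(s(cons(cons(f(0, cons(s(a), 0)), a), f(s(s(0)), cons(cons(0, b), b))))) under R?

1. s(s(cons(cons(f(0, cons(s(a), 0)), a), f(s(s(0)), cons(cons(0, b), b)))))  →  s(s(cons(cons(0, a), f(s(s(0)), cons(cons(0, b), b)))))   [R2 at 1.1.1.1]
2. s(s(cons(cons(0, a), f(s(s(0)), cons(cons(0, b), b)))))  →  s(s(cons(cons(0, a), b)))   [R4 at 1.1.2]

s(s(cons(cons(0, a), b)))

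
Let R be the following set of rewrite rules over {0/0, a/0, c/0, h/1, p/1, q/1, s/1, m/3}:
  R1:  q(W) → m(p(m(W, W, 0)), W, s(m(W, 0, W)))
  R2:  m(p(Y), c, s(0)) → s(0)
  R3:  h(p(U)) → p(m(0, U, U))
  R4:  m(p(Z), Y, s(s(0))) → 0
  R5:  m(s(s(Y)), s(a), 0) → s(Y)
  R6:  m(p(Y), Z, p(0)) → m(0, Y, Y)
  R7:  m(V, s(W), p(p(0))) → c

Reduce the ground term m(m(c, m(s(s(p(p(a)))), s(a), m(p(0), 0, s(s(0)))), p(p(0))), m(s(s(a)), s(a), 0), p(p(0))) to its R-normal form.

1. m(m(c, m(s(s(p(p(a)))), s(a), m(p(0), 0, s(s(0)))), p(p(0))), m(s(s(a)), s(a), 0), p(p(0)))  →  m(m(c, m(s(s(p(p(a)))), s(a), 0), p(p(0))), m(s(s(a)), s(a), 0), p(p(0)))   [R4 at 1.2.3]
2. m(m(c, m(s(s(p(p(a)))), s(a), 0), p(p(0))), m(s(s(a)), s(a), 0), p(p(0)))  →  m(m(c, s(p(p(a))), p(p(0))), m(s(s(a)), s(a), 0), p(p(0)))   [R5 at 1.2]
3. m(m(c, s(p(p(a))), p(p(0))), m(s(s(a)), s(a), 0), p(p(0)))  →  m(c, m(s(s(a)), s(a), 0), p(p(0)))   [R7 at 1]
4. m(c, m(s(s(a)), s(a), 0), p(p(0)))  →  m(c, s(a), p(p(0)))   [R5 at 2]
5. m(c, s(a), p(p(0)))  →  c   [R7 at ε]

c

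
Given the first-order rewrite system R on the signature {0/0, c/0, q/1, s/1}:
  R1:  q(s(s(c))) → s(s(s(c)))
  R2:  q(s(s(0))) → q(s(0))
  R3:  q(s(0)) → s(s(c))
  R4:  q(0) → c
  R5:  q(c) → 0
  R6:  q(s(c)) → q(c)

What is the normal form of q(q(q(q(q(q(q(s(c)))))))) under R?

0

1. q(q(q(q(q(q(q(s(c))))))))  →  q(q(q(q(q(q(q(c)))))))   [R6 at 1.1.1.1.1.1]
2. q(q(q(q(q(q(q(c)))))))  →  q(q(q(q(q(q(0))))))   [R5 at 1.1.1.1.1.1]
3. q(q(q(q(q(q(0))))))  →  q(q(q(q(q(c)))))   [R4 at 1.1.1.1.1]
4. q(q(q(q(q(c)))))  →  q(q(q(q(0))))   [R5 at 1.1.1.1]
5. q(q(q(q(0))))  →  q(q(q(c)))   [R4 at 1.1.1]
6. q(q(q(c)))  →  q(q(0))   [R5 at 1.1]
7. q(q(0))  →  q(c)   [R4 at 1]
8. q(c)  →  0   [R5 at ε]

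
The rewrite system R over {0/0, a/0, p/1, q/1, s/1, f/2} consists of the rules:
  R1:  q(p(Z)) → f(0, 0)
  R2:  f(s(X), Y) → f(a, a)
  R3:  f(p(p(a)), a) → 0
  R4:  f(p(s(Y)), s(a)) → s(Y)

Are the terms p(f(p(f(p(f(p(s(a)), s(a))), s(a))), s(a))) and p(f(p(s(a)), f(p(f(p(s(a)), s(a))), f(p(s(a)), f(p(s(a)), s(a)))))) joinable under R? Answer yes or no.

Reduce t₁ = p(f(p(f(p(f(p(s(a)), s(a))), s(a))), s(a))):
1. p(f(p(f(p(f(p(s(a)), s(a))), s(a))), s(a)))  →  p(f(p(f(p(s(a)), s(a))), s(a)))   [R4 at 1.1.1.1.1]
2. p(f(p(f(p(s(a)), s(a))), s(a)))  →  p(f(p(s(a)), s(a)))   [R4 at 1.1.1]
3. p(f(p(s(a)), s(a)))  →  p(s(a))   [R4 at 1]

Reduce t₂ = p(f(p(s(a)), f(p(f(p(s(a)), s(a))), f(p(s(a)), f(p(s(a)), s(a)))))):
1. p(f(p(s(a)), f(p(f(p(s(a)), s(a))), f(p(s(a)), f(p(s(a)), s(a))))))  →  p(f(p(s(a)), f(p(s(a)), f(p(s(a)), f(p(s(a)), s(a))))))   [R4 at 1.2.1.1]
2. p(f(p(s(a)), f(p(s(a)), f(p(s(a)), f(p(s(a)), s(a))))))  →  p(f(p(s(a)), f(p(s(a)), f(p(s(a)), s(a)))))   [R4 at 1.2.2.2]
3. p(f(p(s(a)), f(p(s(a)), f(p(s(a)), s(a)))))  →  p(f(p(s(a)), f(p(s(a)), s(a))))   [R4 at 1.2.2]
4. p(f(p(s(a)), f(p(s(a)), s(a))))  →  p(f(p(s(a)), s(a)))   [R4 at 1.2]
5. p(f(p(s(a)), s(a)))  →  p(s(a))   [R4 at 1]

yes — NF(t₁) = p(s(a)), NF(t₂) = p(s(a))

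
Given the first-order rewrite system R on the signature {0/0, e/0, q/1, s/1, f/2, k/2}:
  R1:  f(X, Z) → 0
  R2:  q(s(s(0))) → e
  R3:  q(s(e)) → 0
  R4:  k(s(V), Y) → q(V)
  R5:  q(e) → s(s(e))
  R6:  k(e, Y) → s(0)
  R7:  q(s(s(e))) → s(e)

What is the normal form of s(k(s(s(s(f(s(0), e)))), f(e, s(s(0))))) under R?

s(e)

1. s(k(s(s(s(f(s(0), e)))), f(e, s(s(0)))))  →  s(q(s(s(f(s(0), e)))))   [R4 at 1]
2. s(q(s(s(f(s(0), e)))))  →  s(q(s(s(0))))   [R1 at 1.1.1.1]
3. s(q(s(s(0))))  →  s(e)   [R2 at 1]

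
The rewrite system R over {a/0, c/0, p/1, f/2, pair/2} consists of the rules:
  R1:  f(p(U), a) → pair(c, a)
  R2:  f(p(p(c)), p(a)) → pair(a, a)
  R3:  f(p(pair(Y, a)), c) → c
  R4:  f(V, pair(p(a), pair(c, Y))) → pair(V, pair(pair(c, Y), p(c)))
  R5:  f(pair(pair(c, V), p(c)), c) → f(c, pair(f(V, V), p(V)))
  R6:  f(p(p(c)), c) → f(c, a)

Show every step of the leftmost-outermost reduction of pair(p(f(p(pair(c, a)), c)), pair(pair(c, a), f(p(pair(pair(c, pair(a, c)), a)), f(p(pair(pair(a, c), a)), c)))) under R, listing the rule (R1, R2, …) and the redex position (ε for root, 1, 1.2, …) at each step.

1. pair(p(f(p(pair(c, a)), c)), pair(pair(c, a), f(p(pair(pair(c, pair(a, c)), a)), f(p(pair(pair(a, c), a)), c))))  →  pair(p(c), pair(pair(c, a), f(p(pair(pair(c, pair(a, c)), a)), f(p(pair(pair(a, c), a)), c))))   [R3 at 1.1]
2. pair(p(c), pair(pair(c, a), f(p(pair(pair(c, pair(a, c)), a)), f(p(pair(pair(a, c), a)), c))))  →  pair(p(c), pair(pair(c, a), f(p(pair(pair(c, pair(a, c)), a)), c)))   [R3 at 2.2.2]
3. pair(p(c), pair(pair(c, a), f(p(pair(pair(c, pair(a, c)), a)), c)))  →  pair(p(c), pair(pair(c, a), c))   [R3 at 2.2]

pair(p(c), pair(pair(c, a), c))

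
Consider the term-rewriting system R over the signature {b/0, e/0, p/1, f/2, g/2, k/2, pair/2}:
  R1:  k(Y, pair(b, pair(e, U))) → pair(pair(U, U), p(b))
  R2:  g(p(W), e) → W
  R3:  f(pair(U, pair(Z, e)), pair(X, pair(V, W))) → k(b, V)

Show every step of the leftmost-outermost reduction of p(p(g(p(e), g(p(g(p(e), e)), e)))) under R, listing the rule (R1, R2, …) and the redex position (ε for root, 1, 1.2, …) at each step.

1. p(p(g(p(e), g(p(g(p(e), e)), e))))  →  p(p(g(p(e), g(p(e), e))))   [R2 at 1.1.2]
2. p(p(g(p(e), g(p(e), e))))  →  p(p(g(p(e), e)))   [R2 at 1.1.2]
3. p(p(g(p(e), e)))  →  p(p(e))   [R2 at 1.1]

p(p(e))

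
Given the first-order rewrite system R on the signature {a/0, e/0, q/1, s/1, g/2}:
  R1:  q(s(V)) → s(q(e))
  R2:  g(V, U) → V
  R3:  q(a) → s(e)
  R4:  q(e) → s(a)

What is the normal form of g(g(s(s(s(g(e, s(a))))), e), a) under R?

1. g(g(s(s(s(g(e, s(a))))), e), a)  →  g(s(s(s(g(e, s(a))))), e)   [R2 at ε]
2. g(s(s(s(g(e, s(a))))), e)  →  s(s(s(g(e, s(a)))))   [R2 at ε]
3. s(s(s(g(e, s(a)))))  →  s(s(s(e)))   [R2 at 1.1.1]

s(s(s(e)))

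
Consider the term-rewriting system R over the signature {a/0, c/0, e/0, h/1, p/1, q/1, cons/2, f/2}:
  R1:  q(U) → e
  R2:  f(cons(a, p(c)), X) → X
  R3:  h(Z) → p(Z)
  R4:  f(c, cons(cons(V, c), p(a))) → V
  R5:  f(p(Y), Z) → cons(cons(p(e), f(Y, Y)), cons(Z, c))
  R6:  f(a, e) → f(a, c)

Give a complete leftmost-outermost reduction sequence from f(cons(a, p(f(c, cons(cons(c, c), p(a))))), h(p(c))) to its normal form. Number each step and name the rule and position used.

p(p(c))

1. f(cons(a, p(f(c, cons(cons(c, c), p(a))))), h(p(c)))  →  f(cons(a, p(c)), h(p(c)))   [R4 at 1.2.1]
2. f(cons(a, p(c)), h(p(c)))  →  h(p(c))   [R2 at ε]
3. h(p(c))  →  p(p(c))   [R3 at ε]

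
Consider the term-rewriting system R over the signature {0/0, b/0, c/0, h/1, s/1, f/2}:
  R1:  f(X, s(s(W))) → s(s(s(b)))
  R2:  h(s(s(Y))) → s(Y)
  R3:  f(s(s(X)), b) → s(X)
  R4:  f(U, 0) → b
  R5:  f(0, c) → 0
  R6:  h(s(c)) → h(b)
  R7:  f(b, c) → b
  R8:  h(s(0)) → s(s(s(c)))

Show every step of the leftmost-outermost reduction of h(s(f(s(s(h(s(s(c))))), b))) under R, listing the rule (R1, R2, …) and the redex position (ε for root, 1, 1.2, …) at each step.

1. h(s(f(s(s(h(s(s(c))))), b)))  →  h(s(s(h(s(s(c))))))   [R3 at 1.1]
2. h(s(s(h(s(s(c))))))  →  s(h(s(s(c))))   [R2 at ε]
3. s(h(s(s(c))))  →  s(s(c))   [R2 at 1]

s(s(c))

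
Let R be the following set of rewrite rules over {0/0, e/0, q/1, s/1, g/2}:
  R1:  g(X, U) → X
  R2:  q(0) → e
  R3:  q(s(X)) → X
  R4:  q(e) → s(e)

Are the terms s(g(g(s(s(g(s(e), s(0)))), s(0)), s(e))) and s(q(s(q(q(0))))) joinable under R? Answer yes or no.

Reduce t₁ = s(g(g(s(s(g(s(e), s(0)))), s(0)), s(e))):
1. s(g(g(s(s(g(s(e), s(0)))), s(0)), s(e)))  →  s(g(s(s(g(s(e), s(0)))), s(0)))   [R1 at 1]
2. s(g(s(s(g(s(e), s(0)))), s(0)))  →  s(s(s(g(s(e), s(0)))))   [R1 at 1]
3. s(s(s(g(s(e), s(0)))))  →  s(s(s(s(e))))   [R1 at 1.1.1]

Reduce t₂ = s(q(s(q(q(0))))):
1. s(q(s(q(q(0)))))  →  s(q(q(0)))   [R3 at 1]
2. s(q(q(0)))  →  s(q(e))   [R2 at 1.1]
3. s(q(e))  →  s(s(e))   [R4 at 1]

no — NF(t₁) = s(s(s(s(e)))), NF(t₂) = s(s(e))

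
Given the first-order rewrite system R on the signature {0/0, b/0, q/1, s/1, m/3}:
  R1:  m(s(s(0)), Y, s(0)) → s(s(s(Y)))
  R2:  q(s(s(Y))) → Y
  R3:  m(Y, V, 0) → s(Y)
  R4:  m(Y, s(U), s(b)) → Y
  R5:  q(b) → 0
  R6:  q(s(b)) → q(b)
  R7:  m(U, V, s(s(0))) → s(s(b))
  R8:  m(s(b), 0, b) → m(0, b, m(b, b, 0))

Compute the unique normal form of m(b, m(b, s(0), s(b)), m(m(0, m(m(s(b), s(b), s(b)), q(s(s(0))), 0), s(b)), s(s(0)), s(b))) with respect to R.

1. m(b, m(b, s(0), s(b)), m(m(0, m(m(s(b), s(b), s(b)), q(s(s(0))), 0), s(b)), s(s(0)), s(b)))  →  m(b, b, m(m(0, m(m(s(b), s(b), s(b)), q(s(s(0))), 0), s(b)), s(s(0)), s(b)))   [R4 at 2]
2. m(b, b, m(m(0, m(m(s(b), s(b), s(b)), q(s(s(0))), 0), s(b)), s(s(0)), s(b)))  →  m(b, b, m(0, m(m(s(b), s(b), s(b)), q(s(s(0))), 0), s(b)))   [R4 at 3]
3. m(b, b, m(0, m(m(s(b), s(b), s(b)), q(s(s(0))), 0), s(b)))  →  m(b, b, m(0, s(m(s(b), s(b), s(b))), s(b)))   [R3 at 3.2]
4. m(b, b, m(0, s(m(s(b), s(b), s(b))), s(b)))  →  m(b, b, 0)   [R4 at 3]
5. m(b, b, 0)  →  s(b)   [R3 at ε]

s(b)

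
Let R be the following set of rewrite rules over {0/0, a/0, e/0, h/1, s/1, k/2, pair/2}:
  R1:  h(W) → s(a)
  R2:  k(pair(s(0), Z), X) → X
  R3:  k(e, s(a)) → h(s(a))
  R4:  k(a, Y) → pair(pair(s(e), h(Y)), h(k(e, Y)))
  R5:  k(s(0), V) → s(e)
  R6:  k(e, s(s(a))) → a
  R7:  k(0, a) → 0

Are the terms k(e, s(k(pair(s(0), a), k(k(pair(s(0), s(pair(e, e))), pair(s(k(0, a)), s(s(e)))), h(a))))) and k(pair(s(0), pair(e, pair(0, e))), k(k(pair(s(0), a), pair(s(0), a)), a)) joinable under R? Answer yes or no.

yes — NF(t₁) = a, NF(t₂) = a

Reduce t₁ = k(e, s(k(pair(s(0), a), k(k(pair(s(0), s(pair(e, e))), pair(s(k(0, a)), s(s(e)))), h(a))))):
1. k(e, s(k(pair(s(0), a), k(k(pair(s(0), s(pair(e, e))), pair(s(k(0, a)), s(s(e)))), h(a)))))  →  k(e, s(k(k(pair(s(0), s(pair(e, e))), pair(s(k(0, a)), s(s(e)))), h(a))))   [R2 at 2.1]
2. k(e, s(k(k(pair(s(0), s(pair(e, e))), pair(s(k(0, a)), s(s(e)))), h(a))))  →  k(e, s(k(pair(s(k(0, a)), s(s(e))), h(a))))   [R2 at 2.1.1]
3. k(e, s(k(pair(s(k(0, a)), s(s(e))), h(a))))  →  k(e, s(k(pair(s(0), s(s(e))), h(a))))   [R7 at 2.1.1.1.1]
4. k(e, s(k(pair(s(0), s(s(e))), h(a))))  →  k(e, s(h(a)))   [R2 at 2.1]
5. k(e, s(h(a)))  →  k(e, s(s(a)))   [R1 at 2.1]
6. k(e, s(s(a)))  →  a   [R6 at ε]

Reduce t₂ = k(pair(s(0), pair(e, pair(0, e))), k(k(pair(s(0), a), pair(s(0), a)), a)):
1. k(pair(s(0), pair(e, pair(0, e))), k(k(pair(s(0), a), pair(s(0), a)), a))  →  k(k(pair(s(0), a), pair(s(0), a)), a)   [R2 at ε]
2. k(k(pair(s(0), a), pair(s(0), a)), a)  →  k(pair(s(0), a), a)   [R2 at 1]
3. k(pair(s(0), a), a)  →  a   [R2 at ε]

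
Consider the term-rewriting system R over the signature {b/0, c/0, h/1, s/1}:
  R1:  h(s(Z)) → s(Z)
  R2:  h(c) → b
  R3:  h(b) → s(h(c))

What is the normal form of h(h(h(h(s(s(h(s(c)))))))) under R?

1. h(h(h(h(s(s(h(s(c))))))))  →  h(h(h(s(s(h(s(c)))))))   [R1 at 1.1.1]
2. h(h(h(s(s(h(s(c)))))))  →  h(h(s(s(h(s(c))))))   [R1 at 1.1]
3. h(h(s(s(h(s(c))))))  →  h(s(s(h(s(c)))))   [R1 at 1]
4. h(s(s(h(s(c)))))  →  s(s(h(s(c))))   [R1 at ε]
5. s(s(h(s(c))))  →  s(s(s(c)))   [R1 at 1.1]

s(s(s(c)))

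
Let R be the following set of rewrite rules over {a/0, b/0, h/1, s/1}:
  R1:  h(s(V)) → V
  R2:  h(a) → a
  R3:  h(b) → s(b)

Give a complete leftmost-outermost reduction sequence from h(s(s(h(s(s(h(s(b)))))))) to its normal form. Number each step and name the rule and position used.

s(s(b))

1. h(s(s(h(s(s(h(s(b))))))))  →  s(h(s(s(h(s(b))))))   [R1 at ε]
2. s(h(s(s(h(s(b))))))  →  s(s(h(s(b))))   [R1 at 1]
3. s(s(h(s(b))))  →  s(s(b))   [R1 at 1.1]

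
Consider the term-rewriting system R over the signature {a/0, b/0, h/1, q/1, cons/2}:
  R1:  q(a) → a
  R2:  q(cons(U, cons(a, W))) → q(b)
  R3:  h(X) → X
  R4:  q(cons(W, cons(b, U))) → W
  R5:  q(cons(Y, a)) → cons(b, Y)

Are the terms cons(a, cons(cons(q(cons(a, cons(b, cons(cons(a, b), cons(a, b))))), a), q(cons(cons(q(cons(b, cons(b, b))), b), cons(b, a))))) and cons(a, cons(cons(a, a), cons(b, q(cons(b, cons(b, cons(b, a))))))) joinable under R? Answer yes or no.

yes — NF(t₁) = cons(a, cons(cons(a, a), cons(b, b))), NF(t₂) = cons(a, cons(cons(a, a), cons(b, b)))

Reduce t₁ = cons(a, cons(cons(q(cons(a, cons(b, cons(cons(a, b), cons(a, b))))), a), q(cons(cons(q(cons(b, cons(b, b))), b), cons(b, a))))):
1. cons(a, cons(cons(q(cons(a, cons(b, cons(cons(a, b), cons(a, b))))), a), q(cons(cons(q(cons(b, cons(b, b))), b), cons(b, a)))))  →  cons(a, cons(cons(a, a), q(cons(cons(q(cons(b, cons(b, b))), b), cons(b, a)))))   [R4 at 2.1.1]
2. cons(a, cons(cons(a, a), q(cons(cons(q(cons(b, cons(b, b))), b), cons(b, a)))))  →  cons(a, cons(cons(a, a), cons(q(cons(b, cons(b, b))), b)))   [R4 at 2.2]
3. cons(a, cons(cons(a, a), cons(q(cons(b, cons(b, b))), b)))  →  cons(a, cons(cons(a, a), cons(b, b)))   [R4 at 2.2.1]

Reduce t₂ = cons(a, cons(cons(a, a), cons(b, q(cons(b, cons(b, cons(b, a))))))):
1. cons(a, cons(cons(a, a), cons(b, q(cons(b, cons(b, cons(b, a)))))))  →  cons(a, cons(cons(a, a), cons(b, b)))   [R4 at 2.2.2]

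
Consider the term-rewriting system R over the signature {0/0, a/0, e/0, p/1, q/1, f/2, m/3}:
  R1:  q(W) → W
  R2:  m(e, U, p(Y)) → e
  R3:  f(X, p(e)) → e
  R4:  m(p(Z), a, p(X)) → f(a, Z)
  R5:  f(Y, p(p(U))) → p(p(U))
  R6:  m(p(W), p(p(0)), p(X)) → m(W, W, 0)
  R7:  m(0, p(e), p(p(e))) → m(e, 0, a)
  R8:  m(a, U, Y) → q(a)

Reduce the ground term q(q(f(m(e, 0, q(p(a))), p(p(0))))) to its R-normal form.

p(p(0))

1. q(q(f(m(e, 0, q(p(a))), p(p(0)))))  →  q(f(m(e, 0, q(p(a))), p(p(0))))   [R1 at ε]
2. q(f(m(e, 0, q(p(a))), p(p(0))))  →  f(m(e, 0, q(p(a))), p(p(0)))   [R1 at ε]
3. f(m(e, 0, q(p(a))), p(p(0)))  →  p(p(0))   [R5 at ε]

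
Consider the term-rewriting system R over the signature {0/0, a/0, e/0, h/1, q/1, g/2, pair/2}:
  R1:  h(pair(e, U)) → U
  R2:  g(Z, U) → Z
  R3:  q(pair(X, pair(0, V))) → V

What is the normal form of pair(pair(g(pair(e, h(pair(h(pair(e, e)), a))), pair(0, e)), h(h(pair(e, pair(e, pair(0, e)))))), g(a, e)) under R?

1. pair(pair(g(pair(e, h(pair(h(pair(e, e)), a))), pair(0, e)), h(h(pair(e, pair(e, pair(0, e)))))), g(a, e))  →  pair(pair(pair(e, h(pair(h(pair(e, e)), a))), h(h(pair(e, pair(e, pair(0, e)))))), g(a, e))   [R2 at 1.1]
2. pair(pair(pair(e, h(pair(h(pair(e, e)), a))), h(h(pair(e, pair(e, pair(0, e)))))), g(a, e))  →  pair(pair(pair(e, h(pair(e, a))), h(h(pair(e, pair(e, pair(0, e)))))), g(a, e))   [R1 at 1.1.2.1.1]
3. pair(pair(pair(e, h(pair(e, a))), h(h(pair(e, pair(e, pair(0, e)))))), g(a, e))  →  pair(pair(pair(e, a), h(h(pair(e, pair(e, pair(0, e)))))), g(a, e))   [R1 at 1.1.2]
4. pair(pair(pair(e, a), h(h(pair(e, pair(e, pair(0, e)))))), g(a, e))  →  pair(pair(pair(e, a), h(pair(e, pair(0, e)))), g(a, e))   [R1 at 1.2.1]
5. pair(pair(pair(e, a), h(pair(e, pair(0, e)))), g(a, e))  →  pair(pair(pair(e, a), pair(0, e)), g(a, e))   [R1 at 1.2]
6. pair(pair(pair(e, a), pair(0, e)), g(a, e))  →  pair(pair(pair(e, a), pair(0, e)), a)   [R2 at 2]

pair(pair(pair(e, a), pair(0, e)), a)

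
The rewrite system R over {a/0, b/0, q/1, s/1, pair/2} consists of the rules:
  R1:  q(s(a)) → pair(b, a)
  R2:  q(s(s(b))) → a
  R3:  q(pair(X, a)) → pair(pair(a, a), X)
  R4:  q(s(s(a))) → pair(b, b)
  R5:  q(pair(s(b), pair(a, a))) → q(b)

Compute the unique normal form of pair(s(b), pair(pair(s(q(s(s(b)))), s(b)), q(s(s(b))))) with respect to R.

pair(s(b), pair(pair(s(a), s(b)), a))

1. pair(s(b), pair(pair(s(q(s(s(b)))), s(b)), q(s(s(b)))))  →  pair(s(b), pair(pair(s(a), s(b)), q(s(s(b)))))   [R2 at 2.1.1.1]
2. pair(s(b), pair(pair(s(a), s(b)), q(s(s(b)))))  →  pair(s(b), pair(pair(s(a), s(b)), a))   [R2 at 2.2]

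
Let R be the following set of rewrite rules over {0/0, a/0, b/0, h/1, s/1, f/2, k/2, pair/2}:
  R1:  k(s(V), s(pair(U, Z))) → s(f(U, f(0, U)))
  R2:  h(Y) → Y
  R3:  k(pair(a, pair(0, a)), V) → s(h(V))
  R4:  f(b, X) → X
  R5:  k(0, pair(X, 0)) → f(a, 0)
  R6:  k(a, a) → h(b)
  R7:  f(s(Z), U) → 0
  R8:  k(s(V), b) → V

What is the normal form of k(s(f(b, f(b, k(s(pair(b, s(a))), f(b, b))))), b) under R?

pair(b, s(a))

1. k(s(f(b, f(b, k(s(pair(b, s(a))), f(b, b))))), b)  →  f(b, f(b, k(s(pair(b, s(a))), f(b, b))))   [R8 at ε]
2. f(b, f(b, k(s(pair(b, s(a))), f(b, b))))  →  f(b, k(s(pair(b, s(a))), f(b, b)))   [R4 at ε]
3. f(b, k(s(pair(b, s(a))), f(b, b)))  →  k(s(pair(b, s(a))), f(b, b))   [R4 at ε]
4. k(s(pair(b, s(a))), f(b, b))  →  k(s(pair(b, s(a))), b)   [R4 at 2]
5. k(s(pair(b, s(a))), b)  →  pair(b, s(a))   [R8 at ε]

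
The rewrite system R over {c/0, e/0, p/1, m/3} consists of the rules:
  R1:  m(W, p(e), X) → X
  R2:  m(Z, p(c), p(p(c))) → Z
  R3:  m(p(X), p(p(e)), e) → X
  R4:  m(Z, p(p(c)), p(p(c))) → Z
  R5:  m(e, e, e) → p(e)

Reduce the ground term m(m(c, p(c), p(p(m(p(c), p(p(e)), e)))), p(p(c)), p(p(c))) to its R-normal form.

c

1. m(m(c, p(c), p(p(m(p(c), p(p(e)), e)))), p(p(c)), p(p(c)))  →  m(c, p(c), p(p(m(p(c), p(p(e)), e))))   [R4 at ε]
2. m(c, p(c), p(p(m(p(c), p(p(e)), e))))  →  m(c, p(c), p(p(c)))   [R3 at 3.1.1]
3. m(c, p(c), p(p(c)))  →  c   [R2 at ε]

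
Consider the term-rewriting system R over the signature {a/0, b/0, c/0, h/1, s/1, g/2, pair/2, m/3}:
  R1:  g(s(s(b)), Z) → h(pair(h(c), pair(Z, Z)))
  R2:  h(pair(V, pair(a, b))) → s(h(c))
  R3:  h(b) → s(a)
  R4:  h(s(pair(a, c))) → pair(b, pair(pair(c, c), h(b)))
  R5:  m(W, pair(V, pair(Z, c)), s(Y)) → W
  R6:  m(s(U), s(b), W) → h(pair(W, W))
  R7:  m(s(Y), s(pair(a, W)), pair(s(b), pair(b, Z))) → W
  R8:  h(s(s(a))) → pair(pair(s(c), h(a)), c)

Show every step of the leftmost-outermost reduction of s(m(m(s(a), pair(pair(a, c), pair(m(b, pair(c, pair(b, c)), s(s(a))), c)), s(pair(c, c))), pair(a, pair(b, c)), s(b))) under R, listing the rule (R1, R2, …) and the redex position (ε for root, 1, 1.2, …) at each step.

1. s(m(m(s(a), pair(pair(a, c), pair(m(b, pair(c, pair(b, c)), s(s(a))), c)), s(pair(c, c))), pair(a, pair(b, c)), s(b)))  →  s(m(s(a), pair(pair(a, c), pair(m(b, pair(c, pair(b, c)), s(s(a))), c)), s(pair(c, c))))   [R5 at 1]
2. s(m(s(a), pair(pair(a, c), pair(m(b, pair(c, pair(b, c)), s(s(a))), c)), s(pair(c, c))))  →  s(s(a))   [R5 at 1]

s(s(a))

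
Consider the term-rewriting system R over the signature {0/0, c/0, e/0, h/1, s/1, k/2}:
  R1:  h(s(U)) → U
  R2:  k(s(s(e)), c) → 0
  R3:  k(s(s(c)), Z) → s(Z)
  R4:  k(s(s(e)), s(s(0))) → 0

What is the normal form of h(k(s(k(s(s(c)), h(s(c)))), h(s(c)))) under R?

1. h(k(s(k(s(s(c)), h(s(c)))), h(s(c))))  →  h(k(s(s(h(s(c)))), h(s(c))))   [R3 at 1.1.1]
2. h(k(s(s(h(s(c)))), h(s(c))))  →  h(k(s(s(c)), h(s(c))))   [R1 at 1.1.1.1]
3. h(k(s(s(c)), h(s(c))))  →  h(s(h(s(c))))   [R3 at 1]
4. h(s(h(s(c))))  →  h(s(c))   [R1 at ε]
5. h(s(c))  →  c   [R1 at ε]

c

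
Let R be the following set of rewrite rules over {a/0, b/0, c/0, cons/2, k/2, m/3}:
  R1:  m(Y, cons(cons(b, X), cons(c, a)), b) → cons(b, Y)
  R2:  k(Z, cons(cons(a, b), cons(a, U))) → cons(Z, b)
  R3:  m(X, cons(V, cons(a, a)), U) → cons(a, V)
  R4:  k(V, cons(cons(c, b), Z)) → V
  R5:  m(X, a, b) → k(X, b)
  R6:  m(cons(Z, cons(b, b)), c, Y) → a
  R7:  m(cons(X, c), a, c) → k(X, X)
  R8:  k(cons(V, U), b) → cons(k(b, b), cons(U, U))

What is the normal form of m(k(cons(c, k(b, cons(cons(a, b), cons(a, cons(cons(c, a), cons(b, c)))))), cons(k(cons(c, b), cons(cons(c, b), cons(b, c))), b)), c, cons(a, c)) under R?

1. m(k(cons(c, k(b, cons(cons(a, b), cons(a, cons(cons(c, a), cons(b, c)))))), cons(k(cons(c, b), cons(cons(c, b), cons(b, c))), b)), c, cons(a, c))  →  m(k(cons(c, cons(b, b)), cons(k(cons(c, b), cons(cons(c, b), cons(b, c))), b)), c, cons(a, c))   [R2 at 1.1.2]
2. m(k(cons(c, cons(b, b)), cons(k(cons(c, b), cons(cons(c, b), cons(b, c))), b)), c, cons(a, c))  →  m(k(cons(c, cons(b, b)), cons(cons(c, b), b)), c, cons(a, c))   [R4 at 1.2.1]
3. m(k(cons(c, cons(b, b)), cons(cons(c, b), b)), c, cons(a, c))  →  m(cons(c, cons(b, b)), c, cons(a, c))   [R4 at 1]
4. m(cons(c, cons(b, b)), c, cons(a, c))  →  a   [R6 at ε]

a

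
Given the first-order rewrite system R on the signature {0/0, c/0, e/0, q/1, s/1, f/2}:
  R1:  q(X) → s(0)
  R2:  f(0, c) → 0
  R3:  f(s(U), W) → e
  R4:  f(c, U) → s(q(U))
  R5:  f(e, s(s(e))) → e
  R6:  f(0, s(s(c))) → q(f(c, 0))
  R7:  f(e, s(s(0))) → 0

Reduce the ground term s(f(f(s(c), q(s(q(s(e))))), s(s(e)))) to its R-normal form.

1. s(f(f(s(c), q(s(q(s(e))))), s(s(e))))  →  s(f(e, s(s(e))))   [R3 at 1.1]
2. s(f(e, s(s(e))))  →  s(e)   [R5 at 1]

s(e)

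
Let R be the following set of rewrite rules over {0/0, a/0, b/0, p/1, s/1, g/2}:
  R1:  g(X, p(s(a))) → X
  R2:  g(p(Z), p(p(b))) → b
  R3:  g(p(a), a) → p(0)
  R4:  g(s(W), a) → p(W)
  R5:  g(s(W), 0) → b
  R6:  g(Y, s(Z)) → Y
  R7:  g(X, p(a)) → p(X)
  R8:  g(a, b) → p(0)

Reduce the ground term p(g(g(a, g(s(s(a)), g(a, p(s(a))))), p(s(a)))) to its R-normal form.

p(a)

1. p(g(g(a, g(s(s(a)), g(a, p(s(a))))), p(s(a))))  →  p(g(a, g(s(s(a)), g(a, p(s(a))))))   [R1 at 1]
2. p(g(a, g(s(s(a)), g(a, p(s(a))))))  →  p(g(a, g(s(s(a)), a)))   [R1 at 1.2.2]
3. p(g(a, g(s(s(a)), a)))  →  p(g(a, p(s(a))))   [R4 at 1.2]
4. p(g(a, p(s(a))))  →  p(a)   [R1 at 1]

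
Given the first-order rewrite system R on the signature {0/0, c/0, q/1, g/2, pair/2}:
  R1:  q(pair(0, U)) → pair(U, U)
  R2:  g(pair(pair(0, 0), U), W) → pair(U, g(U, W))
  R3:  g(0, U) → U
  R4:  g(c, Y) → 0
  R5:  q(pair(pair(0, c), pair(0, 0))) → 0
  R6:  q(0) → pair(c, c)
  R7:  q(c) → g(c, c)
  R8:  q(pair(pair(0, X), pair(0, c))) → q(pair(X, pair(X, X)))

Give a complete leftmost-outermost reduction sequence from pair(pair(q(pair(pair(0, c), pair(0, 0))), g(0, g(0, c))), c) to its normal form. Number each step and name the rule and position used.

pair(pair(0, c), c)

1. pair(pair(q(pair(pair(0, c), pair(0, 0))), g(0, g(0, c))), c)  →  pair(pair(0, g(0, g(0, c))), c)   [R5 at 1.1]
2. pair(pair(0, g(0, g(0, c))), c)  →  pair(pair(0, g(0, c)), c)   [R3 at 1.2]
3. pair(pair(0, g(0, c)), c)  →  pair(pair(0, c), c)   [R3 at 1.2]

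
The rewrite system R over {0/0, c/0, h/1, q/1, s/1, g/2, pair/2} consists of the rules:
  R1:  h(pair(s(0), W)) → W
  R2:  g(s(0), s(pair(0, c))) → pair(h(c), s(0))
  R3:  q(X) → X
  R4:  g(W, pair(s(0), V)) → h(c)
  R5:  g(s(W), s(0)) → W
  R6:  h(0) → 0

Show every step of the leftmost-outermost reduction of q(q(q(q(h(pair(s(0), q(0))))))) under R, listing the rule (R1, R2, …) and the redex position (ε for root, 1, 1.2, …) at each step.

0

1. q(q(q(q(h(pair(s(0), q(0)))))))  →  q(q(q(h(pair(s(0), q(0))))))   [R3 at ε]
2. q(q(q(h(pair(s(0), q(0))))))  →  q(q(h(pair(s(0), q(0)))))   [R3 at ε]
3. q(q(h(pair(s(0), q(0)))))  →  q(h(pair(s(0), q(0))))   [R3 at ε]
4. q(h(pair(s(0), q(0))))  →  h(pair(s(0), q(0)))   [R3 at ε]
5. h(pair(s(0), q(0)))  →  q(0)   [R1 at ε]
6. q(0)  →  0   [R3 at ε]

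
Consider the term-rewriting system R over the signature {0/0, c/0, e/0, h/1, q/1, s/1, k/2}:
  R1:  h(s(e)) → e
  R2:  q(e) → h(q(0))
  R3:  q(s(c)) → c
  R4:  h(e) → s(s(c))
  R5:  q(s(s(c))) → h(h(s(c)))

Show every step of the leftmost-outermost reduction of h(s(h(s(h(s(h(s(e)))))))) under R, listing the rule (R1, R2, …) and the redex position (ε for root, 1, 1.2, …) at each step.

1. h(s(h(s(h(s(h(s(e))))))))  →  h(s(h(s(h(s(e))))))   [R1 at 1.1.1.1.1.1]
2. h(s(h(s(h(s(e))))))  →  h(s(h(s(e))))   [R1 at 1.1.1.1]
3. h(s(h(s(e))))  →  h(s(e))   [R1 at 1.1]
4. h(s(e))  →  e   [R1 at ε]

e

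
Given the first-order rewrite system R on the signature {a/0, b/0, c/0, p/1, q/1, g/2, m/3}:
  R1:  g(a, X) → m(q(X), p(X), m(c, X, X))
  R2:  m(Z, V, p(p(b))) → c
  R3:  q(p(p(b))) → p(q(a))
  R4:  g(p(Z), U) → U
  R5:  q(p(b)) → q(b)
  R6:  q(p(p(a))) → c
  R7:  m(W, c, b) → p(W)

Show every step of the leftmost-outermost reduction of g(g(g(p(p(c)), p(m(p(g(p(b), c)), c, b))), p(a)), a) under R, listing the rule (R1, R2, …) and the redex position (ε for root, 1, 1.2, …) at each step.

1. g(g(g(p(p(c)), p(m(p(g(p(b), c)), c, b))), p(a)), a)  →  g(g(p(m(p(g(p(b), c)), c, b)), p(a)), a)   [R4 at 1.1]
2. g(g(p(m(p(g(p(b), c)), c, b)), p(a)), a)  →  g(p(a), a)   [R4 at 1]
3. g(p(a), a)  →  a   [R4 at ε]

a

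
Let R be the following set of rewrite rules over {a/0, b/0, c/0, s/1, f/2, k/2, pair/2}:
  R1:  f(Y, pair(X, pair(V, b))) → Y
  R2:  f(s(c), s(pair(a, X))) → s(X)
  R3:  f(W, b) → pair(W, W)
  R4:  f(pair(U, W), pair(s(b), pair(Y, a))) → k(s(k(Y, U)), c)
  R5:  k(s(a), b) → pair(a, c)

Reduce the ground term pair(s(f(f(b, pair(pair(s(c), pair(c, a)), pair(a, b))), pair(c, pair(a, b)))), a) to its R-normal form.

pair(s(b), a)

1. pair(s(f(f(b, pair(pair(s(c), pair(c, a)), pair(a, b))), pair(c, pair(a, b)))), a)  →  pair(s(f(b, pair(pair(s(c), pair(c, a)), pair(a, b)))), a)   [R1 at 1.1]
2. pair(s(f(b, pair(pair(s(c), pair(c, a)), pair(a, b)))), a)  →  pair(s(b), a)   [R1 at 1.1]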